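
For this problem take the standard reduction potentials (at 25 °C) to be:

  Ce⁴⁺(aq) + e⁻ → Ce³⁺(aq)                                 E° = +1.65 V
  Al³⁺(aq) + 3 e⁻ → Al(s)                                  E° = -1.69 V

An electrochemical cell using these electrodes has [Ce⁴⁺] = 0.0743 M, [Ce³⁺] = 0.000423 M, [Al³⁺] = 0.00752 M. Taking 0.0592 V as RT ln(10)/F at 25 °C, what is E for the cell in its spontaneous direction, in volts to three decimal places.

Ce⁴⁺/Ce³⁺ is the cathode (higher E°), Al³⁺/Al the anode: E°cell = +1.65 − (-1.69) = +3.34 V, n = 3.
Overall: 3 Ce⁴⁺(aq) + Al(s) → 3 Ce³⁺(aq) + Al³⁺(aq)
Q = [Ce³⁺]^3·[Al³⁺] / ([Ce⁴⁺]^3); log Q = -8.858.
E = E° − (0.0592/n) log Q = +3.34 − (0.0592/3)(-8.858) = +3.515 V.

+3.515 V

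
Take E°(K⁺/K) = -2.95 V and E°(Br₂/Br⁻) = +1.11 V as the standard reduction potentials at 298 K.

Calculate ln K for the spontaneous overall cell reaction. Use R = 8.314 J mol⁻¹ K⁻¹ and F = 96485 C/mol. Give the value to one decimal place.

316.2

Cathode: Br₂/Br⁻; anode: K⁺/K. E°cell = (+1.11) − (-2.95) = +4.06 V, with n = 2.
ΔG° = −nFE° = −RT ln K, so ln K = nFE°/(RT) = (2)(96485)(+4.06) / ((8.314)(298)) = 316.220.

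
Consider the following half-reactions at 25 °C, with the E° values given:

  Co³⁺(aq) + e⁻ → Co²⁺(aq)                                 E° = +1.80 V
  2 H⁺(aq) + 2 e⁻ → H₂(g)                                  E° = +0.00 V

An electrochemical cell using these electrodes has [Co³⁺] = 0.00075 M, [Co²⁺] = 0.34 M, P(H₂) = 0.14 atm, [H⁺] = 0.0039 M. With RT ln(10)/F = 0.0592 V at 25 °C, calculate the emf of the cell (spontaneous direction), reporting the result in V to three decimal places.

+1.760 V

Co³⁺/Co²⁺ is the cathode (higher E°), H⁺/H₂ the anode: E°cell = +1.80 − (+0.00) = +1.80 V, n = 2.
Overall: 2 Co³⁺(aq) + H₂(g) → 2 Co²⁺(aq) + 2 H⁺(aq)
Q = [Co²⁺]^2·[H⁺]^2 / ([Co³⁺]^2·P(H₂)); log Q = 1.349.
E = E° − (0.0592/n) log Q = +1.80 − (0.0592/2)(1.349) = +1.760 V.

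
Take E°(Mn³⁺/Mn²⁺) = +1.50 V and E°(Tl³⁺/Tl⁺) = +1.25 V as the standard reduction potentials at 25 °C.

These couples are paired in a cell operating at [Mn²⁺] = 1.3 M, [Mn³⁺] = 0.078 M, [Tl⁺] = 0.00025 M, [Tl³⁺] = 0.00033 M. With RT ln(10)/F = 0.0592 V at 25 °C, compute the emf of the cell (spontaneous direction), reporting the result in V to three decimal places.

Mn³⁺/Mn²⁺ is the cathode (higher E°), Tl³⁺/Tl⁺ the anode: E°cell = +1.50 − (+1.25) = +0.25 V, n = 2.
Overall: 2 Mn³⁺(aq) + Tl⁺(aq) → 2 Mn²⁺(aq) + Tl³⁺(aq)
Q = [Mn²⁺]^2·[Tl³⁺] / ([Mn³⁺]^2·[Tl⁺]); log Q = 2.564.
E = E° − (0.0592/n) log Q = +0.25 − (0.0592/2)(2.564) = +0.174 V.

+0.174 V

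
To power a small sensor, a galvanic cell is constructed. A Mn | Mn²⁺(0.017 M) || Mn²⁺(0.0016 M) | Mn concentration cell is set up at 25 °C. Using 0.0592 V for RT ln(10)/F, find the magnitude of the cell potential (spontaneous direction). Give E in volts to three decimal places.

For a concentration cell E°cell = 0. The 0.017 M side is the cathode (reduction is favoured where [Mn²⁺] is higher).
With n = 2, E = −(0.0592/2) log([Mn²⁺]ₐₙ/[Mn²⁺]꜀ₐₜ) = −(0.0592/2) log(0.0016/0.017) = −(0.0592/2)(-1.026) = +0.030 V.

+0.030 V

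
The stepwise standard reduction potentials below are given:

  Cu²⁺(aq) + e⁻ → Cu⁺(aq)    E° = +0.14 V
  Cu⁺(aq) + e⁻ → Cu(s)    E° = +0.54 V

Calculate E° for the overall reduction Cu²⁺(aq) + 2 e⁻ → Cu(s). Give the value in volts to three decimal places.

+0.340 V

Standard free energies of sequential steps add: ΔG°₃ = ΔG°₁ + ΔG°₂, so n₃E°₃ = n₁E°₁ + n₂E°₂.
E°₃ = (1×+0.14 + 1×+0.54) / 2 = (+0.680) / 2 = +0.340 V.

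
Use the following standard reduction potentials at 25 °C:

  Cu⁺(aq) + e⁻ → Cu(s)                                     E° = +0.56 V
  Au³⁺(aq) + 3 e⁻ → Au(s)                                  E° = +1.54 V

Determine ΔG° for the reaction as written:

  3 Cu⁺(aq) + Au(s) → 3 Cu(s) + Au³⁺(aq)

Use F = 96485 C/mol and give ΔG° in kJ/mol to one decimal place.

As written, Cu⁺/Cu is reduced (cathode) and Au³⁺/Au is oxidised (anode), so E°cell = (+0.56) − (+1.54) = -0.98 V.
Balancing electrons gives n = 3.
ΔG° = −nFE° = −(3)(96485)(-0.98) = 283,666 J = +283.7 kJ/mol.

+283.7 kJ/mol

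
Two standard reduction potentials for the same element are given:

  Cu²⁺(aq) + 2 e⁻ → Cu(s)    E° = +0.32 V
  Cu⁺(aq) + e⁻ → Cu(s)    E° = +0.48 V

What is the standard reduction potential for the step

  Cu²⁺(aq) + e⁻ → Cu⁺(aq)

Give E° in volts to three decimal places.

+0.160 V

Sequential free energies add, so n₃E°₃ = n₁E°₁ + n₂E°₂.
With n₃ = 2, and the known step contributing 1×(+0.48) V, the unknown satisfies 1·E° = 2×(+0.32) − 1×(+0.48) = +0.160.
E° = +0.160 / 1 = +0.160 V.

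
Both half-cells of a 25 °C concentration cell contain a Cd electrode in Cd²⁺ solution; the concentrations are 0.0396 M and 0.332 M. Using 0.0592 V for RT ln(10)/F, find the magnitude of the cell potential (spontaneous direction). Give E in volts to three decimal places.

+0.027 V

For a concentration cell E°cell = 0. The 0.332 M side is the cathode (reduction is favoured where [Cd²⁺] is higher).
With n = 2, E = −(0.0592/2) log([Cd²⁺]ₐₙ/[Cd²⁺]꜀ₐₜ) = −(0.0592/2) log(0.0396/0.332) = −(0.0592/2)(-0.923) = +0.027 V.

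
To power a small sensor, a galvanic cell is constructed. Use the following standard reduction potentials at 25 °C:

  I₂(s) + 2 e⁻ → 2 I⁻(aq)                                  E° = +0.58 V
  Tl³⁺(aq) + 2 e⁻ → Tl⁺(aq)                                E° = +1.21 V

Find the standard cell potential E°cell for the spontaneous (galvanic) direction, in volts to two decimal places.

+0.63 V

The Tl³⁺/Tl⁺ couple has the higher reduction potential, so it is the cathode; I₂/I⁻ is oxidised at the anode.
E°cell = E°(cathode) − E°(anode) = (+1.21) − (+0.58) = +0.63 V.
Since E°cell > 0, the reaction is spontaneous under standard conditions.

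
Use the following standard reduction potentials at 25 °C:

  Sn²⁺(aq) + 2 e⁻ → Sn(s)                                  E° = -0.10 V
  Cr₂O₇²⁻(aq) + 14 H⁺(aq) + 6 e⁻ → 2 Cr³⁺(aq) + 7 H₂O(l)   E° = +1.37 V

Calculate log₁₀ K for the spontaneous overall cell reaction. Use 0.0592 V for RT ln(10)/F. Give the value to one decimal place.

149.0

Cathode: Cr₂O₇²⁻/Cr³⁺; anode: Sn²⁺/Sn. E°cell = +1.47 V, n = 6.
log K = nE°cell / 0.0592 = (6)(+1.47) / 0.0592 = 149.0.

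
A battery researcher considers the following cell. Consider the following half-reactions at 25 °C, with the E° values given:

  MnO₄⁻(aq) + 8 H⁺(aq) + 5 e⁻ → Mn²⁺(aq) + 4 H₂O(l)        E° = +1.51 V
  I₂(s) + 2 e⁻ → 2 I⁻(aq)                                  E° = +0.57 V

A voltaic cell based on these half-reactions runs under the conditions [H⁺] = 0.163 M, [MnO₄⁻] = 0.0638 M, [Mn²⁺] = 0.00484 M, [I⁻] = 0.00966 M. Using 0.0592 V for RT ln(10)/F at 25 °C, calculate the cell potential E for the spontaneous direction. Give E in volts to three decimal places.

MnO₄⁻/Mn²⁺ is the cathode (higher E°), I₂/I⁻ the anode: E°cell = +1.51 − (+0.57) = +0.94 V, n = 10.
Overall: 2 MnO₄⁻(aq) + 16 H⁺(aq) + 10 I⁻(aq) → 2 Mn²⁺(aq) + 8 H₂O(l) + 5 I₂(s)
Q = [Mn²⁺]^2 / ([MnO₄⁻]^2·[H⁺]^16·[I⁻]^10); log Q = 30.515.
E = E° − (0.0592/n) log Q = +0.94 − (0.0592/10)(30.515) = +0.759 V.

+0.759 V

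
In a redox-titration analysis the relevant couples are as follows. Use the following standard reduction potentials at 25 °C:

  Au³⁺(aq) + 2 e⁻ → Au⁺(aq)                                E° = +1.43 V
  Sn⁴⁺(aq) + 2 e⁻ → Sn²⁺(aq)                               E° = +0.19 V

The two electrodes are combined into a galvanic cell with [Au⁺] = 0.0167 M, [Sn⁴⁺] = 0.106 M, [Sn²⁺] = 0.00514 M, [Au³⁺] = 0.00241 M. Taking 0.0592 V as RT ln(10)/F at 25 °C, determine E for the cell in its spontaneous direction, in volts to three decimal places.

+1.176 V

Au³⁺/Au⁺ is the cathode (higher E°), Sn⁴⁺/Sn²⁺ the anode: E°cell = +1.43 − (+0.19) = +1.24 V, n = 2.
Overall: Au³⁺(aq) + Sn²⁺(aq) → Au⁺(aq) + Sn⁴⁺(aq)
Q = [Au⁺]·[Sn⁴⁺] / ([Au³⁺]·[Sn²⁺]); log Q = 2.155.
E = E° − (0.0592/n) log Q = +1.24 − (0.0592/2)(2.155) = +1.176 V.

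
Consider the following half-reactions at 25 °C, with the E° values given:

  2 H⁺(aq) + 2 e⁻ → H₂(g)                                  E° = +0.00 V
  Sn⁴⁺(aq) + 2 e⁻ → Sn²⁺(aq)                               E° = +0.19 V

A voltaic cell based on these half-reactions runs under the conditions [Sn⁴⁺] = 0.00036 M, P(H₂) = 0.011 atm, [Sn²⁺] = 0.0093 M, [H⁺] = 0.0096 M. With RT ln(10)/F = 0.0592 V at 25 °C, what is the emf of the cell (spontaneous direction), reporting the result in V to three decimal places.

+0.210 V

Sn⁴⁺/Sn²⁺ is the cathode (higher E°), H⁺/H₂ the anode: E°cell = +0.19 − (+0.00) = +0.19 V, n = 2.
Overall: Sn⁴⁺(aq) + H₂(g) → Sn²⁺(aq) + 2 H⁺(aq)
Q = [Sn²⁺]·[H⁺]^2 / ([Sn⁴⁺]·P(H₂)); log Q = -0.665.
E = E° − (0.0592/n) log Q = +0.19 − (0.0592/2)(-0.665) = +0.210 V.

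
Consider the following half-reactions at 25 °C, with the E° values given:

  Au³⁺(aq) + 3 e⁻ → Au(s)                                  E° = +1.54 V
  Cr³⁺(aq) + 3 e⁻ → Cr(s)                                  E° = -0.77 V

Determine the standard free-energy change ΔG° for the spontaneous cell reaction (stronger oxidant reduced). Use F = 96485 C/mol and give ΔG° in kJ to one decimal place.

Au³⁺/Au (E° = +1.54 V) is the cathode; Cr³⁺/Cr (E° = -0.77 V) is the anode, so E°cell = +2.31 V.
Balancing electrons gives n = 3 (lcm of 3 and 3).
ΔG° = −nFE° = −(3)(96485)(+2.31) = -668,641 J = -668.6 kJ.

-668.6 kJ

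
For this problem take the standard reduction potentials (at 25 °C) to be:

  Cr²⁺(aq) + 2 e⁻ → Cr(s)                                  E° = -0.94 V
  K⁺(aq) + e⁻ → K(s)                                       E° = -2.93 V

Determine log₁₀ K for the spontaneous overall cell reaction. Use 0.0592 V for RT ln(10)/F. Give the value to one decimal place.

67.2

Cathode: Cr²⁺/Cr; anode: K⁺/K. E°cell = +1.99 V, n = 2.
log K = nE°cell / 0.0592 = (2)(+1.99) / 0.0592 = 67.2.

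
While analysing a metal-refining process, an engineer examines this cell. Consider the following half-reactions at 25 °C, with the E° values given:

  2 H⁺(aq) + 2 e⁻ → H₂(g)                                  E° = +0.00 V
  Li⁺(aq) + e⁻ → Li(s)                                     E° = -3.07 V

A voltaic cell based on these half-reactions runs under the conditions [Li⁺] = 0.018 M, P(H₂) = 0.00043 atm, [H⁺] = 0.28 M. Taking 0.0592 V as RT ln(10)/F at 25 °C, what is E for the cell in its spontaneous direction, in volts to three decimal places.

+3.240 V

H⁺/H₂ is the cathode (higher E°), Li⁺/Li the anode: E°cell = +0.00 − (-3.07) = +3.07 V, n = 2.
Overall: 2 H⁺(aq) + 2 Li(s) → H₂(g) + 2 Li⁺(aq)
Q = P(H₂)·[Li⁺]^2 / ([H⁺]^2); log Q = -5.750.
E = E° − (0.0592/n) log Q = +3.07 − (0.0592/2)(-5.750) = +3.240 V.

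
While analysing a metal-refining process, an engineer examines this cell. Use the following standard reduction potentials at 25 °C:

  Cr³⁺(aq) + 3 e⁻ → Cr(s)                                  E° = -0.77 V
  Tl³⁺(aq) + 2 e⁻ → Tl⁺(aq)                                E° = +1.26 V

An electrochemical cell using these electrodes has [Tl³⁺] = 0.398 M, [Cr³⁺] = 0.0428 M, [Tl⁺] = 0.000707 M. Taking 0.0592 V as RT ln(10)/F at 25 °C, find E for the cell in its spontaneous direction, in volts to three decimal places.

+2.138 V

Tl³⁺/Tl⁺ is the cathode (higher E°), Cr³⁺/Cr the anode: E°cell = +1.26 − (-0.77) = +2.03 V, n = 6.
Overall: 3 Tl³⁺(aq) + 2 Cr(s) → 3 Tl⁺(aq) + 2 Cr³⁺(aq)
Q = [Tl⁺]^3·[Cr³⁺]^2 / ([Tl³⁺]^3); log Q = -10.989.
E = E° − (0.0592/n) log Q = +2.03 − (0.0592/6)(-10.989) = +2.138 V.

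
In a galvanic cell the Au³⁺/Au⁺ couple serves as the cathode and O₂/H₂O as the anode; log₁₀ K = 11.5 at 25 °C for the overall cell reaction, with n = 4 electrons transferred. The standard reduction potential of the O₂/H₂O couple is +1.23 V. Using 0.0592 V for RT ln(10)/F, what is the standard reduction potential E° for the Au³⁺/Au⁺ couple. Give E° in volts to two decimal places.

+1.40 V

E°cell = (0.0592/n)·log K = (0.0592/4)(11.5) = +0.170 V.
Since Au³⁺/Au⁺ is the cathode and O₂/H₂O the anode, E°cell = E°(Au³⁺/Au⁺) − E°(O₂/H₂O).
So E°(Au³⁺/Au⁺) = E°cell + E°(O₂/H₂O) = +0.170 + (+1.23) = +1.40 V.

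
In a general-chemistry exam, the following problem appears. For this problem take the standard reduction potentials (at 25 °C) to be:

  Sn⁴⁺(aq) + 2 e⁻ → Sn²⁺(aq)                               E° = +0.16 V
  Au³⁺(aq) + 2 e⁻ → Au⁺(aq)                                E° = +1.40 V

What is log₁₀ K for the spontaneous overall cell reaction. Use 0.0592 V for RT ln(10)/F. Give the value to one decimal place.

Cathode: Au³⁺/Au⁺; anode: Sn⁴⁺/Sn²⁺. E°cell = +1.24 V, n = 2.
log K = nE°cell / 0.0592 = (2)(+1.24) / 0.0592 = 41.9.

41.9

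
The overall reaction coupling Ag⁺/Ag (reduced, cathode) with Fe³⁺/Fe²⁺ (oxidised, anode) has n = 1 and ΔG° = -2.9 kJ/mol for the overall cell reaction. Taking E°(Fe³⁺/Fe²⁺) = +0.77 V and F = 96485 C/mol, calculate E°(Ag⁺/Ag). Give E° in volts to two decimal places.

+0.80 V

E°cell = −ΔG°/(nF) = −(-2.9×10³)/((1)(96485)) = +0.030 V.
Since Ag⁺/Ag is the cathode and Fe³⁺/Fe²⁺ the anode, E°cell = E°(Ag⁺/Ag) − E°(Fe³⁺/Fe²⁺).
So E°(Ag⁺/Ag) = E°cell + E°(Fe³⁺/Fe²⁺) = +0.030 + (+0.77) = +0.80 V.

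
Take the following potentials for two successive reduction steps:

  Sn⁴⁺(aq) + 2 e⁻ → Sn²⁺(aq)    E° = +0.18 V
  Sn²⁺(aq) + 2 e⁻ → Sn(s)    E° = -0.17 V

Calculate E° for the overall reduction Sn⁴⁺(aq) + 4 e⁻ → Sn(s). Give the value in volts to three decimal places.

Adding the free-energy changes (−nFE°) of the two steps gives −n₃FE°₃ = −n₁FE°₁ − n₂FE°₂.
E°₃ = (2×+0.18 + 2×-0.17) / 4 = (+0.020) / 4 = +0.005 V.

+0.005 V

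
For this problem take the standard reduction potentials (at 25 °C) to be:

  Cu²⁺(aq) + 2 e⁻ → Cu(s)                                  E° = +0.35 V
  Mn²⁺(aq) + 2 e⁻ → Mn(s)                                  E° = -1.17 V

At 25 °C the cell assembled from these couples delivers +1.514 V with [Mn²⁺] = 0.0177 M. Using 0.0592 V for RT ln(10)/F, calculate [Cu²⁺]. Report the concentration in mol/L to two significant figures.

Cu²⁺/Cu is the cathode, Mn²⁺/Mn the anode: E°cell = +1.52 V, n = 2.
Overall reaction: Cu²⁺(aq) + Mn(s) → Cu(s) + Mn²⁺(aq); Q = [Mn²⁺]^1/[Cu²⁺]^1.
From E = E° − (0.0592/n) log Q: log Q = (E° − E)·n/0.0592 = (+1.52 − (+1.514))·2/0.0592 = 0.2027.
So 1·log[Cu²⁺] = 1·log(0.0177) − log Q = -1.7520 − (0.2027) = -1.9547; [Cu²⁺] = 10^(-1.9547) ≈ 0.011 M.

0.011 M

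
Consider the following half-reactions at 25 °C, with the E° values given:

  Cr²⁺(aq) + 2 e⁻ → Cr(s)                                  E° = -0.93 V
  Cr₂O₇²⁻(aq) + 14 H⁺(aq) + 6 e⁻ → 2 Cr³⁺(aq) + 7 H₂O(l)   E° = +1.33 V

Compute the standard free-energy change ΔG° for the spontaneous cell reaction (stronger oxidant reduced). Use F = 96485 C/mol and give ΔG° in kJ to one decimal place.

Cr₂O₇²⁻/Cr³⁺ (E° = +1.33 V) is the cathode; Cr²⁺/Cr (E° = -0.93 V) is the anode, so E°cell = +2.26 V.
Balancing electrons gives n = 6 (lcm of 6 and 2).
ΔG° = −nFE° = −(6)(96485)(+2.26) = -1,308,337 J = -1308.3 kJ.

-1308.3 kJ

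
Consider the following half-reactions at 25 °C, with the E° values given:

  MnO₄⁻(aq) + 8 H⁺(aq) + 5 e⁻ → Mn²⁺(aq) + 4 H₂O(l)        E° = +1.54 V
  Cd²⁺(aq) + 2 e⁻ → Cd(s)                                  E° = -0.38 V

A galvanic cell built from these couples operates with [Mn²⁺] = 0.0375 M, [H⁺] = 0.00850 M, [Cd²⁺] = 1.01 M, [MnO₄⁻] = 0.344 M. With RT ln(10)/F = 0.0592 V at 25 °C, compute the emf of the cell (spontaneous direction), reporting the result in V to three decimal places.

MnO₄⁻/Mn²⁺ is the cathode (higher E°), Cd²⁺/Cd the anode: E°cell = +1.54 − (-0.38) = +1.92 V, n = 10.
Overall: 2 MnO₄⁻(aq) + 16 H⁺(aq) + 5 Cd(s) → 2 Mn²⁺(aq) + 8 H₂O(l) + 5 Cd²⁺(aq)
Q = [Mn²⁺]^2·[Cd²⁺]^5 / ([MnO₄⁻]^2·[H⁺]^16); log Q = 31.226.
E = E° − (0.0592/n) log Q = +1.92 − (0.0592/10)(31.226) = +1.735 V.

+1.735 V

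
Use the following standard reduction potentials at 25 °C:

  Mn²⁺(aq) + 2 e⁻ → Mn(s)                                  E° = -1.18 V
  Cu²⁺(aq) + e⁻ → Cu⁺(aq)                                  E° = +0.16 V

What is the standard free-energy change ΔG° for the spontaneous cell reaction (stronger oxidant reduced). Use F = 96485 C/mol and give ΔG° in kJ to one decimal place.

-258.6 kJ

Cu²⁺/Cu⁺ (E° = +0.16 V) is the cathode; Mn²⁺/Mn (E° = -1.18 V) is the anode, so E°cell = +1.34 V.
Balancing electrons gives n = 2 (lcm of 1 and 2).
ΔG° = −nFE° = −(2)(96485)(+1.34) = -258,580 J = -258.6 kJ.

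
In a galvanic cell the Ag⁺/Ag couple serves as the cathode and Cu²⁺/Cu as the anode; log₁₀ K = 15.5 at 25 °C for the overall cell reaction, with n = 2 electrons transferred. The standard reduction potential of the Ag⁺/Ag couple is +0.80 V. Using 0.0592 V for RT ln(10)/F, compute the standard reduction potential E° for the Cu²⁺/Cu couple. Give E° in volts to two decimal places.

+0.34 V

E°cell = (0.0592/n)·log K = (0.0592/2)(15.5) = +0.459 V.
Since Ag⁺/Ag is the cathode and Cu²⁺/Cu the anode, E°cell = E°(Ag⁺/Ag) − E°(Cu²⁺/Cu).
So E°(Cu²⁺/Cu) = E°(Ag⁺/Ag) − E°cell = (+0.80) − (+0.459) = +0.34 V.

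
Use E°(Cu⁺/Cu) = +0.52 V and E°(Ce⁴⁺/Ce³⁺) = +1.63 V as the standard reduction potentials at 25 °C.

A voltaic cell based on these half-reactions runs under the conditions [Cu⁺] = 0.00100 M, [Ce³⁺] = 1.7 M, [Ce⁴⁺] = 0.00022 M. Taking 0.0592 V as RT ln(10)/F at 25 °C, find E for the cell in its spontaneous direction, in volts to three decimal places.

+1.057 V

Ce⁴⁺/Ce³⁺ is the cathode (higher E°), Cu⁺/Cu the anode: E°cell = +1.63 − (+0.52) = +1.11 V, n = 1.
Overall: Ce⁴⁺(aq) + Cu(s) → Ce³⁺(aq) + Cu⁺(aq)
Q = [Ce³⁺]·[Cu⁺] / ([Ce⁴⁺]); log Q = 0.888.
E = E° − (0.0592/n) log Q = +1.11 − (0.0592/1)(0.888) = +1.057 V.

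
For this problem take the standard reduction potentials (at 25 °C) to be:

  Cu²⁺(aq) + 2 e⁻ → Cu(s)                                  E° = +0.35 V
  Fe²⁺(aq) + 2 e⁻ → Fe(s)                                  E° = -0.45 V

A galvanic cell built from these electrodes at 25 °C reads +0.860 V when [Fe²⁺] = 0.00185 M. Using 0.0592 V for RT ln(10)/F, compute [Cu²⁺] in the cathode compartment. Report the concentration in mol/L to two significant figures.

0.20 M

Cu²⁺/Cu is the cathode, Fe²⁺/Fe the anode: E°cell = +0.80 V, n = 2.
Overall reaction: Cu²⁺(aq) + Fe(s) → Cu(s) + Fe²⁺(aq); Q = [Fe²⁺]^1/[Cu²⁺]^1.
From E = E° − (0.0592/n) log Q: log Q = (E° − E)·n/0.0592 = (+0.80 − (+0.860))·2/0.0592 = -2.0270.
So 1·log[Cu²⁺] = 1·log(0.00185) − log Q = -2.7328 − (-2.0270) = -0.7058; [Cu²⁺] = 10^(-0.7058) ≈ 0.20 M.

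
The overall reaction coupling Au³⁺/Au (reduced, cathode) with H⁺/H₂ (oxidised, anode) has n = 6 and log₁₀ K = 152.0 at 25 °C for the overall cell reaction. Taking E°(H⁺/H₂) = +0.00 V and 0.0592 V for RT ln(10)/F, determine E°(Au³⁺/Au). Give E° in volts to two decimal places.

+1.50 V

E°cell = (0.0592/n)·log K = (0.0592/6)(152.0) = +1.500 V.
Since Au³⁺/Au is the cathode and H⁺/H₂ the anode, E°cell = E°(Au³⁺/Au) − E°(H⁺/H₂).
So E°(Au³⁺/Au) = E°cell + E°(H⁺/H₂) = +1.500 + (+0.00) = +1.50 V.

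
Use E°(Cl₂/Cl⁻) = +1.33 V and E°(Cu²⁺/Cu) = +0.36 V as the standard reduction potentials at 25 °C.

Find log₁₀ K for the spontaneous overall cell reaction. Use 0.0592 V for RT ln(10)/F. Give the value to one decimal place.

Cathode: Cl₂/Cl⁻; anode: Cu²⁺/Cu. E°cell = +0.97 V, n = 2.
log K = nE°cell / 0.0592 = (2)(+0.97) / 0.0592 = 32.8.

32.8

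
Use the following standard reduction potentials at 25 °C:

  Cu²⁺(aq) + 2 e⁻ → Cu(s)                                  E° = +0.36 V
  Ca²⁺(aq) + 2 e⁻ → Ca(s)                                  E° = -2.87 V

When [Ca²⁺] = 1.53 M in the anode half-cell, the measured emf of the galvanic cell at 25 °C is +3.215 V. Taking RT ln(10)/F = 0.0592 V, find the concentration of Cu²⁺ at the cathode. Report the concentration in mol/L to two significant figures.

Cu²⁺/Cu is the cathode, Ca²⁺/Ca the anode: E°cell = +3.23 V, n = 2.
Overall reaction: Cu²⁺(aq) + Ca(s) → Cu(s) + Ca²⁺(aq); Q = [Ca²⁺]^1/[Cu²⁺]^1.
From E = E° − (0.0592/n) log Q: log Q = (E° − E)·n/0.0592 = (+3.23 − (+3.215))·2/0.0592 = 0.5068.
So 1·log[Cu²⁺] = 1·log(1.53) − log Q = 0.1847 − (0.5068) = -0.3221; [Cu²⁺] = 10^(-0.3221) ≈ 0.48 M.

0.48 M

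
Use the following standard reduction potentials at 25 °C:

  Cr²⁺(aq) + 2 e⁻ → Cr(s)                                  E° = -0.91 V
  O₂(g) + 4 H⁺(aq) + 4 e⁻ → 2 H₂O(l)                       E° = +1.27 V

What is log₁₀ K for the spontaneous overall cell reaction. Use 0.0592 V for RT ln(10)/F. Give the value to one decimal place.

147.3

Cathode: O₂/H₂O; anode: Cr²⁺/Cr. E°cell = +2.18 V, n = 4.
log K = nE°cell / 0.0592 = (4)(+2.18) / 0.0592 = 147.3.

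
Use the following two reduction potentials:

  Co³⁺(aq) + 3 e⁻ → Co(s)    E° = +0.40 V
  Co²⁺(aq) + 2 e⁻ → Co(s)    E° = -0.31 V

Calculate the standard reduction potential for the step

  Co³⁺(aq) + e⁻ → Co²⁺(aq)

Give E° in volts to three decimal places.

Sequential free energies add, so n₃E°₃ = n₁E°₁ + n₂E°₂.
With n₃ = 3, and the known step contributing 2×(-0.31) V, the unknown satisfies 1·E° = 3×(+0.40) − 2×(-0.31) = +1.820.
E° = +1.820 / 1 = +1.820 V.

+1.820 V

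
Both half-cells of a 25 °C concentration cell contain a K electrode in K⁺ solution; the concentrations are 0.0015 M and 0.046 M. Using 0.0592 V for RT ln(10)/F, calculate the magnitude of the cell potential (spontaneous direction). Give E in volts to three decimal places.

+0.088 V

For a concentration cell E°cell = 0. The 0.046 M side is the cathode (reduction is favoured where [K⁺] is higher).
With n = 1, E = −(0.0592/1) log([K⁺]ₐₙ/[K⁺]꜀ₐₜ) = −(0.0592/1) log(0.0015/0.046) = −(0.0592/1)(-1.487) = +0.088 V.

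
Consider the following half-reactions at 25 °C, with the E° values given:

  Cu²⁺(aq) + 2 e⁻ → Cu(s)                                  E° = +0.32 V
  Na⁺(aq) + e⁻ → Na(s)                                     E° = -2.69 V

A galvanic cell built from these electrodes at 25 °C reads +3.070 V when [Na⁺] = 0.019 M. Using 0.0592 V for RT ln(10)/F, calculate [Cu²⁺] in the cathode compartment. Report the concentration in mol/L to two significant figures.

Cu²⁺/Cu is the cathode, Na⁺/Na the anode: E°cell = +3.01 V, n = 2.
Overall reaction: Cu²⁺(aq) + 2 Na(s) → Cu(s) + 2 Na⁺(aq); Q = [Na⁺]^2/[Cu²⁺]^1.
From E = E° − (0.0592/n) log Q: log Q = (E° − E)·n/0.0592 = (+3.01 − (+3.070))·2/0.0592 = -2.0270.
So 1·log[Cu²⁺] = 2·log(0.019) − log Q = -3.4425 − (-2.0270) = -1.4155; [Cu²⁺] = 10^(-1.4155) ≈ 0.038 M.

0.038 M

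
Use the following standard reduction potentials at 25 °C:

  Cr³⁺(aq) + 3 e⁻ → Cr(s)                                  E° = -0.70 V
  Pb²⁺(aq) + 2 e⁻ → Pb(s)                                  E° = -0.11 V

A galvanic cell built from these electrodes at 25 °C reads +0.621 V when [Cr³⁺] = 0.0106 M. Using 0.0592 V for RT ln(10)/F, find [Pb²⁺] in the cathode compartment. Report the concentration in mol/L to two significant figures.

0.54 M

Pb²⁺/Pb is the cathode, Cr³⁺/Cr the anode: E°cell = +0.59 V, n = 6.
Overall reaction: 3 Pb²⁺(aq) + 2 Cr(s) → 3 Pb(s) + 2 Cr³⁺(aq); Q = [Cr³⁺]^2/[Pb²⁺]^3.
From E = E° − (0.0592/n) log Q: log Q = (E° − E)·n/0.0592 = (+0.59 − (+0.621))·6/0.0592 = -3.1419.
So 3·log[Pb²⁺] = 2·log(0.0106) − log Q = -3.9494 − (-3.1419) = -0.8075; log[Pb²⁺] = -0.8075 / 3 = -0.2692; [Pb²⁺] = 10^(-0.2692) ≈ 0.54 M.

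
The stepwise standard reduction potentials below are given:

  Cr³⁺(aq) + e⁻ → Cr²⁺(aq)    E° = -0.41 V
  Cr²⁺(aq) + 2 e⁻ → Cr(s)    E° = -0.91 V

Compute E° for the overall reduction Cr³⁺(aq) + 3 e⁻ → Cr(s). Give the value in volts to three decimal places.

Standard free energies of sequential steps add: ΔG°₃ = ΔG°₁ + ΔG°₂, so n₃E°₃ = n₁E°₁ + n₂E°₂.
E°₃ = (1×-0.41 + 2×-0.91) / 3 = (-2.230) / 3 = -0.743 V.
E° values themselves are not directly additive — weighting by electron count is essential.

-0.743 V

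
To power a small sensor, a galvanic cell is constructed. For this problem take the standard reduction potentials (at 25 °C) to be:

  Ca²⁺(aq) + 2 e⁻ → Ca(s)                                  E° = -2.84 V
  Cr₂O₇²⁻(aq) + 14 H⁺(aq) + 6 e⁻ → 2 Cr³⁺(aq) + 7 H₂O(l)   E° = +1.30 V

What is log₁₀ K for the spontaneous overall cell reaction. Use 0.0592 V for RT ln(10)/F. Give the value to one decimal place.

Cathode: Cr₂O₇²⁻/Cr³⁺; anode: Ca²⁺/Ca. E°cell = +4.14 V, n = 6.
log K = nE°cell / 0.0592 = (6)(+4.14) / 0.0592 = 419.6.

419.6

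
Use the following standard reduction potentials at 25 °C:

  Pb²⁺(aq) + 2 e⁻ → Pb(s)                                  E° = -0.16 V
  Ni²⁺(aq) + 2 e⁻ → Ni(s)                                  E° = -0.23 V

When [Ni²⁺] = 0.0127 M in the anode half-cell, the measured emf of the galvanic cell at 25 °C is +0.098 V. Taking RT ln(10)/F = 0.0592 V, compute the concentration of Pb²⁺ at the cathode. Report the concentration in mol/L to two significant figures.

Pb²⁺/Pb is the cathode, Ni²⁺/Ni the anode: E°cell = +0.07 V, n = 2.
Overall reaction: Pb²⁺(aq) + Ni(s) → Pb(s) + Ni²⁺(aq); Q = [Ni²⁺]^1/[Pb²⁺]^1.
From E = E° − (0.0592/n) log Q: log Q = (E° − E)·n/0.0592 = (+0.07 − (+0.098))·2/0.0592 = -0.9459.
So 1·log[Pb²⁺] = 1·log(0.0127) − log Q = -1.8962 − (-0.9459) = -0.9503; [Pb²⁺] = 10^(-0.9503) ≈ 0.11 M.

0.11 M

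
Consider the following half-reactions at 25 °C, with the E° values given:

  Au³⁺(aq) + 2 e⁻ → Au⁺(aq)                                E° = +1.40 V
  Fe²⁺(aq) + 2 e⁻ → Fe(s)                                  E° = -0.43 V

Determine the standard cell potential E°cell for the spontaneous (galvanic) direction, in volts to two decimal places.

The Au³⁺/Au⁺ couple has the higher reduction potential, so it is the cathode; Fe²⁺/Fe is oxidised at the anode.
E°cell = E°(cathode) − E°(anode) = (+1.40) − (-0.43) = +1.83 V.
Since E°cell > 0, the reaction is spontaneous under standard conditions.

+1.83 V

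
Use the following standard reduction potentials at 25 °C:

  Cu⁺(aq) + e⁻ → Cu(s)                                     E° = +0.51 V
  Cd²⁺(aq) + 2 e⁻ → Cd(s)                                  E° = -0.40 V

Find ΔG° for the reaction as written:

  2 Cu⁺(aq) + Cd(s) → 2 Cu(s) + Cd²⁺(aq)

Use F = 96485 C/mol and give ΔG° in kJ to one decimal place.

-175.6 kJ

As written, Cu⁺/Cu is reduced (cathode) and Cd²⁺/Cd is oxidised (anode), so E°cell = (+0.51) − (-0.40) = +0.91 V.
Balancing electrons gives n = 2.
ΔG° = −nFE° = −(2)(96485)(+0.91) = -175,603 J = -175.6 kJ.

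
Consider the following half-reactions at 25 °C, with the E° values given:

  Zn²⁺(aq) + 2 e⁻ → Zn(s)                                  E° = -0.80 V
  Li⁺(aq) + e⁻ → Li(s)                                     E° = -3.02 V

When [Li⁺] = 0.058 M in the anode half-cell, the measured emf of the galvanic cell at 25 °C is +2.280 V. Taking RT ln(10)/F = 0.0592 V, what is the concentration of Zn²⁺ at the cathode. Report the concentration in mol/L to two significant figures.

Zn²⁺/Zn is the cathode, Li⁺/Li the anode: E°cell = +2.22 V, n = 2.
Overall reaction: Zn²⁺(aq) + 2 Li(s) → Zn(s) + 2 Li⁺(aq); Q = [Li⁺]^2/[Zn²⁺]^1.
From E = E° − (0.0592/n) log Q: log Q = (E° − E)·n/0.0592 = (+2.22 − (+2.280))·2/0.0592 = -2.0270.
So 1·log[Zn²⁺] = 2·log(0.058) − log Q = -2.4731 − (-2.0270) = -0.4461; [Zn²⁺] = 10^(-0.4461) ≈ 0.36 M.

0.36 M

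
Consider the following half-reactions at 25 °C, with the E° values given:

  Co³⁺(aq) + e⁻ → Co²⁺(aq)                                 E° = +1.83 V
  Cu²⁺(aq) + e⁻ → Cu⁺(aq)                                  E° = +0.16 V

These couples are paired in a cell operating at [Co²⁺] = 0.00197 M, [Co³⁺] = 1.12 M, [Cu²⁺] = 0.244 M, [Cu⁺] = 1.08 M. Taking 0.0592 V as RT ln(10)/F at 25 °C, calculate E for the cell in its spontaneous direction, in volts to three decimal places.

+1.871 V

Co³⁺/Co²⁺ is the cathode (higher E°), Cu²⁺/Cu⁺ the anode: E°cell = +1.83 − (+0.16) = +1.67 V, n = 1.
Overall: Co³⁺(aq) + Cu⁺(aq) → Co²⁺(aq) + Cu²⁺(aq)
Q = [Co²⁺]·[Cu²⁺] / ([Co³⁺]·[Cu⁺]); log Q = -3.401.
E = E° − (0.0592/n) log Q = +1.67 − (0.0592/1)(-3.401) = +1.871 V.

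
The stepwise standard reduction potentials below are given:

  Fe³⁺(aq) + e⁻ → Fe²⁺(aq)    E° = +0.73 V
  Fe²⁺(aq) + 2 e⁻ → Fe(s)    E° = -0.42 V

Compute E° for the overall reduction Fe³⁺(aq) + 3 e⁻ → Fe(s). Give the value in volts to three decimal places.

Standard free energies of sequential steps add: ΔG°₃ = ΔG°₁ + ΔG°₂, so n₃E°₃ = n₁E°₁ + n₂E°₂.
E°₃ = (1×+0.73 + 2×-0.42) / 3 = (-0.110) / 3 = -0.037 V.
Simply averaging or adding the two E° values would be wrong; the electron-weighted sum is required.

-0.037 V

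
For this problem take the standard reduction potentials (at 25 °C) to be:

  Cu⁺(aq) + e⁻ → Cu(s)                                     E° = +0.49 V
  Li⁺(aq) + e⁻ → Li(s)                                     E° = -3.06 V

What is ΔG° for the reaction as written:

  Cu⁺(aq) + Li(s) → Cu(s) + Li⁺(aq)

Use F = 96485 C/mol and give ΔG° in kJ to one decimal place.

As written, Cu⁺/Cu is reduced (cathode) and Li⁺/Li is oxidised (anode), so E°cell = (+0.49) − (-3.06) = +3.55 V.
Balancing electrons gives n = 1.
ΔG° = −nFE° = −(1)(96485)(+3.55) = -342,522 J = -342.5 kJ.

-342.5 kJ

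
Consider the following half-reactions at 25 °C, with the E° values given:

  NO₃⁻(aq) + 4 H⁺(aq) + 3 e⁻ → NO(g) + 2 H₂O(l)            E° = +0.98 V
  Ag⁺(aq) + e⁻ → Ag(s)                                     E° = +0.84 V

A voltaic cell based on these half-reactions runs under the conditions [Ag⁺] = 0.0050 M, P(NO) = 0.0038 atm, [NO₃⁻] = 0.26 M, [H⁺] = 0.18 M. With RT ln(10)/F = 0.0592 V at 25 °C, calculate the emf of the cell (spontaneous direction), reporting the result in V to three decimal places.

+0.254 V

NO₃⁻/NO is the cathode (higher E°), Ag⁺/Ag the anode: E°cell = +0.98 − (+0.84) = +0.14 V, n = 3.
Overall: NO₃⁻(aq) + 4 H⁺(aq) + 3 Ag(s) → NO(g) + 2 H₂O(l) + 3 Ag⁺(aq)
Q = P(NO)·[Ag⁺]^3 / ([NO₃⁻]·[H⁺]^4); log Q = -5.759.
E = E° − (0.0592/n) log Q = +0.14 − (0.0592/3)(-5.759) = +0.254 V.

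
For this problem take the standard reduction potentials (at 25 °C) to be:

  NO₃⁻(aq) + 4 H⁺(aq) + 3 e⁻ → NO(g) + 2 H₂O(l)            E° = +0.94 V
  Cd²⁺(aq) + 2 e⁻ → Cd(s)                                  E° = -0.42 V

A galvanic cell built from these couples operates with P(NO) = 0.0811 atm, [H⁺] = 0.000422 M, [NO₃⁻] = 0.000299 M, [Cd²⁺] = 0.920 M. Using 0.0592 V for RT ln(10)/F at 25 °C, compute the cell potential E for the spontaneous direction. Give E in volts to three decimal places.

+1.047 V

NO₃⁻/NO is the cathode (higher E°), Cd²⁺/Cd the anode: E°cell = +0.94 − (-0.42) = +1.36 V, n = 6.
Overall: 2 NO₃⁻(aq) + 8 H⁺(aq) + 3 Cd(s) → 2 NO(g) + 4 H₂O(l) + 3 Cd²⁺(aq)
Q = P(NO)^2·[Cd²⁺]^3 / ([NO₃⁻]^2·[H⁺]^8); log Q = 31.756.
E = E° − (0.0592/n) log Q = +1.36 − (0.0592/6)(31.756) = +1.047 V.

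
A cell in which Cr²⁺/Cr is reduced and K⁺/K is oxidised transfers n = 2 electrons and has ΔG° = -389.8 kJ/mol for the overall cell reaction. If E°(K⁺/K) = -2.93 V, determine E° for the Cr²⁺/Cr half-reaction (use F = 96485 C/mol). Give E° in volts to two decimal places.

-0.91 V

E°cell = −ΔG°/(nF) = −(-389.8×10³)/((2)(96485)) = +2.020 V.
Since Cr²⁺/Cr is the cathode and K⁺/K the anode, E°cell = E°(Cr²⁺/Cr) − E°(K⁺/K).
So E°(Cr²⁺/Cr) = E°cell + E°(K⁺/K) = +2.020 + (-2.93) = -0.91 V.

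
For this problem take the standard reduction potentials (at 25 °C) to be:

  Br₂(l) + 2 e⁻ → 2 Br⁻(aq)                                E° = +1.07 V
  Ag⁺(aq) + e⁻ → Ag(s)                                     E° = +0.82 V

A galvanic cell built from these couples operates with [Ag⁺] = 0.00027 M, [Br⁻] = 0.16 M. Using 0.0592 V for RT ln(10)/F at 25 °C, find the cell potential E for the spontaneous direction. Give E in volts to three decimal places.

Br₂/Br⁻ is the cathode (higher E°), Ag⁺/Ag the anode: E°cell = +1.07 − (+0.82) = +0.25 V, n = 2.
Overall: Br₂(l) + 2 Ag(s) → 2 Br⁻(aq) + 2 Ag⁺(aq)
Q = [Br⁻]^2·[Ag⁺]^2; log Q = -8.729.
E = E° − (0.0592/n) log Q = +0.25 − (0.0592/2)(-8.729) = +0.508 V.

+0.508 V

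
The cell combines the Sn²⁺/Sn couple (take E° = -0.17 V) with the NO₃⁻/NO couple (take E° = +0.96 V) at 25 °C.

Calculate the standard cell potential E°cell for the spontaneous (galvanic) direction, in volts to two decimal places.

The NO₃⁻/NO couple has the higher reduction potential, so it is the cathode; Sn²⁺/Sn is oxidised at the anode.
E°cell = E°(cathode) − E°(anode) = (+0.96) − (-0.17) = +1.13 V.

+1.13 V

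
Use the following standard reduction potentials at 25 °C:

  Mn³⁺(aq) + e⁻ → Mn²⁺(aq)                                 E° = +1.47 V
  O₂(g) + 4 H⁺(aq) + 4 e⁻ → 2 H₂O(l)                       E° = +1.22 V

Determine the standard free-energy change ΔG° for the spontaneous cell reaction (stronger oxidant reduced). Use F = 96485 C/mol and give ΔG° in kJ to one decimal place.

Mn³⁺/Mn²⁺ (E° = +1.47 V) is the cathode; O₂/H₂O (E° = +1.22 V) is the anode, so E°cell = +0.25 V.
Balancing electrons gives n = 4 (lcm of 1 and 4).
ΔG° = −nFE° = −(4)(96485)(+0.25) = -96,485 J = -96.5 kJ.

-96.5 kJ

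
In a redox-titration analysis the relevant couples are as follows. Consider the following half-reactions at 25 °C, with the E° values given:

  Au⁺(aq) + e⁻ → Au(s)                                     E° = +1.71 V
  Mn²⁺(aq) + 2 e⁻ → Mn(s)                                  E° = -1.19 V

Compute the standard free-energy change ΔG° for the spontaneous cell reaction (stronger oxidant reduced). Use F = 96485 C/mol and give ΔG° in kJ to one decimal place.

-559.6 kJ

Au⁺/Au (E° = +1.71 V) is the cathode; Mn²⁺/Mn (E° = -1.19 V) is the anode, so E°cell = +2.90 V.
Balancing electrons gives n = 2 (lcm of 1 and 2).
ΔG° = −nFE° = −(2)(96485)(+2.90) = -559,613 J = -559.6 kJ.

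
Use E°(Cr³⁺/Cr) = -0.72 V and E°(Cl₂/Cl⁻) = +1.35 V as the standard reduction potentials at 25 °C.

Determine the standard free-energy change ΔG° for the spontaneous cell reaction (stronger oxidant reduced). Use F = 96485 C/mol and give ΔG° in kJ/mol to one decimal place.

Cl₂/Cl⁻ (E° = +1.35 V) is the cathode; Cr³⁺/Cr (E° = -0.72 V) is the anode, so E°cell = +2.07 V.
Balancing electrons gives n = 6 (lcm of 2 and 3).
ΔG° = −nFE° = −(6)(96485)(+2.07) = -1,198,344 J = -1198.3 kJ/mol.

-1198.3 kJ/mol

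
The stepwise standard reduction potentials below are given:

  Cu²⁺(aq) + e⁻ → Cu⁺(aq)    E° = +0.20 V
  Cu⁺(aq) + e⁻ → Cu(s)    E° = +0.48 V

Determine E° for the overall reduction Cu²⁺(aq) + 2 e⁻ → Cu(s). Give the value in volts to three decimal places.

+0.340 V

Standard free energies of sequential steps add: ΔG°₃ = ΔG°₁ + ΔG°₂, so n₃E°₃ = n₁E°₁ + n₂E°₂.
E°₃ = (1×+0.20 + 1×+0.48) / 2 = (+0.680) / 2 = +0.340 V.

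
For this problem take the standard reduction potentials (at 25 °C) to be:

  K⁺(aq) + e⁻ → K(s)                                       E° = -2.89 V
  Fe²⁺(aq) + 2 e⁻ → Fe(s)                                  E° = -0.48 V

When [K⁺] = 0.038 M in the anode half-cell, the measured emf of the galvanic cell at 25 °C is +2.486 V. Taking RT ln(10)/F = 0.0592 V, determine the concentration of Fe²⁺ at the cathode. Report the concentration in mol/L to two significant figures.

0.53 M

Fe²⁺/Fe is the cathode, K⁺/K the anode: E°cell = +2.41 V, n = 2.
Overall reaction: Fe²⁺(aq) + 2 K(s) → Fe(s) + 2 K⁺(aq); Q = [K⁺]^2/[Fe²⁺]^1.
From E = E° − (0.0592/n) log Q: log Q = (E° − E)·n/0.0592 = (+2.41 − (+2.486))·2/0.0592 = -2.5676.
So 1·log[Fe²⁺] = 2·log(0.038) − log Q = -2.8404 − (-2.5676) = -0.2728; [Fe²⁺] = 10^(-0.2728) ≈ 0.53 M.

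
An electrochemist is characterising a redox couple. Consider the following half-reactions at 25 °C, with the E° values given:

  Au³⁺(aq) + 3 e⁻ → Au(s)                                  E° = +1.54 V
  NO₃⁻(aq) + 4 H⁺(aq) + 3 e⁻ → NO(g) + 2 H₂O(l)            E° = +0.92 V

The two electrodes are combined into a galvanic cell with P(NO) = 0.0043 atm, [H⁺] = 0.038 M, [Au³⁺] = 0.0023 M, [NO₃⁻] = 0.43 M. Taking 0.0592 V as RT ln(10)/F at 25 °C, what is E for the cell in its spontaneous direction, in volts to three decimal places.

Au³⁺/Au is the cathode (higher E°), NO₃⁻/NO the anode: E°cell = +1.54 − (+0.92) = +0.62 V, n = 3.
Overall: Au³⁺(aq) + NO(g) + 2 H₂O(l) → Au(s) + NO₃⁻(aq) + 4 H⁺(aq)
Q = [NO₃⁻]·[H⁺]^4 / ([Au³⁺]·P(NO)); log Q = -1.043.
E = E° − (0.0592/n) log Q = +0.62 − (0.0592/3)(-1.043) = +0.641 V.

+0.641 V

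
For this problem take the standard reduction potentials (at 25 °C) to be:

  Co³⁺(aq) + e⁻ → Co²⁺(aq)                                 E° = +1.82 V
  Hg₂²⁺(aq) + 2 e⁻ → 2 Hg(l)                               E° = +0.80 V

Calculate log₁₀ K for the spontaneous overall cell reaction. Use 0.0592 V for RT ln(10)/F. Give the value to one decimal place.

34.5

Cathode: Co³⁺/Co²⁺; anode: Hg₂²⁺/Hg. E°cell = +1.02 V, n = 2.
log K = nE°cell / 0.0592 = (2)(+1.02) / 0.0592 = 34.5.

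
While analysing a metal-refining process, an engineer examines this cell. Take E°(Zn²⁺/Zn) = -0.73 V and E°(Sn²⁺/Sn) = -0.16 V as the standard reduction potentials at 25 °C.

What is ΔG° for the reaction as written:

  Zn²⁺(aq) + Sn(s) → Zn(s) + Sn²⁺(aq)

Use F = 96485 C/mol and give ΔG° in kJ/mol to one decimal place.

+110.0 kJ/mol

As written, Zn²⁺/Zn is reduced (cathode) and Sn²⁺/Sn is oxidised (anode), so E°cell = (-0.73) − (-0.16) = -0.57 V.
Balancing electrons gives n = 2.
ΔG° = −nFE° = −(2)(96485)(-0.57) = 109,993 J = +110.0 kJ/mol.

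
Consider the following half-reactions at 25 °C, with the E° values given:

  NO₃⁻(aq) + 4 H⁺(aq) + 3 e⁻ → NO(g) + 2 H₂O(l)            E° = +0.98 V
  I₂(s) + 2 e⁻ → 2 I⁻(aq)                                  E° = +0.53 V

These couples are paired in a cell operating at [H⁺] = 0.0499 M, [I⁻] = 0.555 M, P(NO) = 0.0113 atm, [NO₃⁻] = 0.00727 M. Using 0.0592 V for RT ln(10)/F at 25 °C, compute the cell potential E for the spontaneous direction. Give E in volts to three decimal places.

NO₃⁻/NO is the cathode (higher E°), I₂/I⁻ the anode: E°cell = +0.98 − (+0.53) = +0.45 V, n = 6.
Overall: 2 NO₃⁻(aq) + 8 H⁺(aq) + 6 I⁻(aq) → 2 NO(g) + 4 H₂O(l) + 3 I₂(s)
Q = P(NO)^2 / ([NO₃⁻]^2·[H⁺]^8·[I⁻]^6); log Q = 12.333.
E = E° − (0.0592/n) log Q = +0.45 − (0.0592/6)(12.333) = +0.328 V.

+0.328 V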